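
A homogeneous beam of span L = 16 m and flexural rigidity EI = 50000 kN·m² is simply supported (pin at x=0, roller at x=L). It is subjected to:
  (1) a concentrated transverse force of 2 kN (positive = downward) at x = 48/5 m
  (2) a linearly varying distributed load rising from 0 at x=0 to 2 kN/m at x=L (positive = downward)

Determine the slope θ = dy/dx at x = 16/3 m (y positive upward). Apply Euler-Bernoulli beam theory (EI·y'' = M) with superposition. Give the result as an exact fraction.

θ(16/3) = -199232/94921875 rad

Load 1 — point force P=2 kN at a=48/5 m (b=L-a=32/5):
  θ_1 = -Pb(L²-b²-3x²)/(6LEI)  [x≤a] = -2·(32/5)·(16²-(32/5)²-3·(16/3)²)/(6·16·50000) = -1216/3515625 rad
Load 2 — triangular load w₀=2 kN/m (0→w₀ over full span):
  θ_2 = -w₀(7L⁴-30L²x²+15x⁴)/(360LEI) = -2·(7·16⁴-30·16²·(16/3)²+15·(16/3)⁴)/(360·16·50000) = -6656/3796875 rad
Superposition: θ = Σ θ_i = -199232/94921875 rad ≈ -0.002099 rad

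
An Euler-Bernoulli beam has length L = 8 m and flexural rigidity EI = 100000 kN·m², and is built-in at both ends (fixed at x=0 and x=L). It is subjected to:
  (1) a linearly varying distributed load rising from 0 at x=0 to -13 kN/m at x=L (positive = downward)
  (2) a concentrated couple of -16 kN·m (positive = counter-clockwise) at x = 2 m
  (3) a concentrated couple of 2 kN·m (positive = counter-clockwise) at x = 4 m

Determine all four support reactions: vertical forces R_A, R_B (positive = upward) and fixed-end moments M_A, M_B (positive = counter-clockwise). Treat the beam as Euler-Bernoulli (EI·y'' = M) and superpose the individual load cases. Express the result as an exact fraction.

R_A = -699/40 kN, M_A = -727/30 kN·m, R_B = -1381/40 kN, M_B = 371/10 kN·m

Load 1 — triangular load w₀=-13 kN/m (0→w₀ over full span):
  R_A = 3w₀L/20 = 3·(-13)·8/20 = -78/5 kN
  M_A = w₀L²/30 = (-13)·8²/30 = -416/15 kN·m
  R_B = 7w₀L/20 = 7·(-13)·8/20 = -182/5 kN
  M_B = -w₀L²/20 = -(-13)·8²/20 = 208/5 kN·m
Load 2 — applied couple M₀=-16 kN·m at a=2 m (b=L-a=6):
  R_A = 6M₀ab/L³ = 6·(-16)·2·6/8³ = -9/4 kN
  M_A = M₀b(2a-b)/L² = (-16)·6·(2·2-6)/8² = 3 kN·m
  R_B = -6M₀ab/L³ = -6·(-16)·2·6/8³ = 9/4 kN
  M_B = M₀a(2b-a)/L² = (-16)·2·(2·6-2)/8² = -5 kN·m
Load 3 — applied couple M₀=2 kN·m at a=4 m (b=L-a=4):
  R_A = 6M₀ab/L³ = 6·2·4·4/8³ = 3/8 kN
  M_A = M₀b(2a-b)/L² = 2·4·(2·4-4)/8² = 1/2 kN·m
  R_B = -6M₀ab/L³ = -6·2·4·4/8³ = -3/8 kN
  M_B = M₀a(2b-a)/L² = 2·4·(2·4-4)/8² = 1/2 kN·m
Superposition: R_A = -699/40 kN, M_A = -727/30 kN·m, R_B = -1381/40 kN, M_B = 371/10 kN·m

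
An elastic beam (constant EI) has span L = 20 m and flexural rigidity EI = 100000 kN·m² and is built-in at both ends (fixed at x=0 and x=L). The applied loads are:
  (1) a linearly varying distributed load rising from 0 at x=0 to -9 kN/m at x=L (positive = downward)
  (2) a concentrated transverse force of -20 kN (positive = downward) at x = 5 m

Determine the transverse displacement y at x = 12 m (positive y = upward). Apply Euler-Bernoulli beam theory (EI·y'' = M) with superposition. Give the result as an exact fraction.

Load 1 — triangular load w₀=-9 kN/m (0→w₀ over full span):
  y_1 = -w₀x²(L-x)²(x+2L)/(120LEI) = -(-9)·12²·(20-12)²·(12+2·20)/(120·20·100000) = 1404/78125 m
Load 2 — point force P=-20 kN at a=5 m (b=L-a=15):
  y_2 = -Pa²(L-x)²(3bL-(3b+a)(L-x))/(6L³EI)  [x>a] = -(-20)·5²·(20-12)²·(3·15·20-(3·15+5)·(20-12))/(6·20³·100000) = 1/300 m
Superposition: y = Σ y_i = 19973/937500 m ≈ 0.021305 m

y(12) = 19973/937500 m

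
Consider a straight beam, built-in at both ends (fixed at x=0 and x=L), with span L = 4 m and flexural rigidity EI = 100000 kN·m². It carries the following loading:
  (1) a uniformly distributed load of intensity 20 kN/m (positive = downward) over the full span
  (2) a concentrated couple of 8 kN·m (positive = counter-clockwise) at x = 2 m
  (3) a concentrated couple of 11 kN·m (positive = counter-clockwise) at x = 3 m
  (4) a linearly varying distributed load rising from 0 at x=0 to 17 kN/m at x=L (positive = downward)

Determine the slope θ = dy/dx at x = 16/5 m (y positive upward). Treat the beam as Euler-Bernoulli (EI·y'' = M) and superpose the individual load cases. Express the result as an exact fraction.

Load 1 — uniform load w=20 kN/m over full span:
  θ_1 = -wx(L-x)(L-2x)/(12EI) = -20·(16/5)·(4-(16/5))·(4-2·(16/5))/(12·100000) = 8/78125 rad
Load 2 — applied couple M₀=8 kN·m at a=2 m (b=L-a=2):
  θ_2 = (R_Ax²/2 - M_Ax - M₀(x-a))/EI  [x>a] with R_A=3, M_A=2 = (3·(16/5)²/2 - 2·(16/5) - 8·((16/5)-2))/100000 = -1/156250 rad
Load 3 — applied couple M₀=11 kN·m at a=3 m (b=L-a=1):
  θ_3 = (R_Ax²/2 - M_Ax - M₀(x-a))/EI  [x>a] with R_A=99/32, M_A=55/16 = ((99/32)·(16/5)²/2 - (55/16)·(16/5) - 11·((16/5)-3))/100000 = 33/1250000 rad
Load 4 — triangular load w₀=17 kN/m (0→w₀ over full span):
  θ_4 = -w₀(2x(L-x)(L-2x)(x+2L)+x²(L-x)²)/(120LEI) = -17·(2·(16/5)·(4-(16/5))·(4-2·(16/5))·((16/5)+2·4)+(16/5)²·(4-(16/5))²)/(120·4·100000) = 272/5859375 rad
Superposition: θ = Σ θ_i = 15827/93750000 rad ≈ 0.000169 rad

θ(16/5) = 15827/93750000 rad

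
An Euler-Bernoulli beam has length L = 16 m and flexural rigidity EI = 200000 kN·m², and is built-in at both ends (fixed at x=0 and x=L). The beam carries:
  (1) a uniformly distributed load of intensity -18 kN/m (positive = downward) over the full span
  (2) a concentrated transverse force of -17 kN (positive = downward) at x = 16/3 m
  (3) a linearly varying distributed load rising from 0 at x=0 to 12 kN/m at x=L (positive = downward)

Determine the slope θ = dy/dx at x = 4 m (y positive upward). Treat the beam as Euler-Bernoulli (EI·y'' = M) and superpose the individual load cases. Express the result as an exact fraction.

θ(4) = 2527/1125000 rad

Load 1 — uniform load w=-18 kN/m over full span:
  θ_1 = -wx(L-x)(L-2x)/(12EI) = -(-18)·4·(16-4)·(16-2·4)/(12·200000) = 9/3125 rad
Load 2 — point force P=-17 kN at a=16/3 m (b=L-a=32/3):
  θ_2 = -Pb²x(2aL-(3a+b)x)/(2L³EI)  [x≤a] = -(-17)·(32/3)²·4·(2·(16/3)·16-(3·(16/3)+(32/3))·4)/(2·16³·200000) = 17/56250 rad
Load 3 — triangular load w₀=12 kN/m (0→w₀ over full span):
  θ_3 = -w₀(2x(L-x)(L-2x)(x+2L)+x²(L-x)²)/(120LEI) = -12·(2·4·(16-4)·(16-2·4)·(4+2·16)+4²·(16-4)²)/(120·16·200000) = -117/125000 rad
Superposition: θ = Σ θ_i = 2527/1125000 rad ≈ 0.002246 rad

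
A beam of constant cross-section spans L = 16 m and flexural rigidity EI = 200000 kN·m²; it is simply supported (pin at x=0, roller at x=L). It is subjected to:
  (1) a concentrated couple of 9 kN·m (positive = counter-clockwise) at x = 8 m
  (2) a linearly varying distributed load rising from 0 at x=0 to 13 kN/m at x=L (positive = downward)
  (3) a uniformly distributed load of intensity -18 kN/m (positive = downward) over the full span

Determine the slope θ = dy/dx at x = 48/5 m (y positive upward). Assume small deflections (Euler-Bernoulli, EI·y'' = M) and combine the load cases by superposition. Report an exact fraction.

θ(48/5) = -1769819/562500000 rad

Load 1 — applied couple M₀=9 kN·m at a=8 m (b=L-a=8):
  θ_1 = (M₀x²/(2L)-M₀(x-a)+C₁)/EI  [x>a] with C₁=M₀(3b²-L²)/(6L)=-6 = (9·(48/5)²/(2·16)-9·((48/5)-8)+(-6))/200000 = 69/2500000 rad
Load 2 — triangular load w₀=13 kN/m (0→w₀ over full span):
  θ_2 = -w₀(7L⁴-30L²x²+15x⁴)/(360LEI) = -13·(7·16⁴-30·16²·(48/5)²+15·(48/5)⁴)/(360·16·200000) = 24128/17578125 rad
Load 3 — uniform load w=-18 kN/m over full span:
  θ_3 = -w(L³-6Lx²+4x³)/(24EI) = -(-18)·(16³-6·16·(48/5)²+4·(48/5)³)/(24·200000) = -1776/390625 rad
Superposition: θ = Σ θ_i = -1769819/562500000 rad ≈ -0.003146 rad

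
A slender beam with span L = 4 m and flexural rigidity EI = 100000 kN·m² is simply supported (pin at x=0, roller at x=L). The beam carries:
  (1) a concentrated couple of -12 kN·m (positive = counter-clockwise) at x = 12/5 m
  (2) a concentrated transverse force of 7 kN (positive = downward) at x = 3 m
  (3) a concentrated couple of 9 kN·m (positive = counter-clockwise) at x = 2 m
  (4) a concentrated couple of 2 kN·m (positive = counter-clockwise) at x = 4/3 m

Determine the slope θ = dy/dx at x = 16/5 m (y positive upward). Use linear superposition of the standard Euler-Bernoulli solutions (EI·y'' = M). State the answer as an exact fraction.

Load 1 — applied couple M₀=-12 kN·m at a=12/5 m (b=L-a=8/5):
  θ_1 = (M₀x²/(2L)-M₀(x-a)+C₁)/EI  [x>a] with C₁=M₀(3b²-L²)/(6L)=104/25 = ((-12)·(16/5)²/(2·4)-(-12)·((16/5)-(12/5))+(104/25))/100000 = -1/62500 rad
Load 2 — point force P=7 kN at a=3 m (b=L-a=1):
  θ_2 = -Pa(2L²-6Lx+3x²+a²)/(6LEI)  [x>a] = -7·3·(2·4²-6·4·(16/5)+3·(16/5)²+3²)/(6·4·100000) = 889/20000000 rad
Load 3 — applied couple M₀=9 kN·m at a=2 m (b=L-a=2):
  θ_3 = (M₀x²/(2L)-M₀(x-a)+C₁)/EI  [x>a] with C₁=M₀(3b²-L²)/(6L)=-3/2 = (9·(16/5)²/(2·4)-9·((16/5)-2)+(-3/2))/100000 = -39/5000000 rad
Load 4 — applied couple M₀=2 kN·m at a=4/3 m (b=L-a=8/3):
  θ_4 = (M₀x²/(2L)-M₀(x-a)+C₁)/EI  [x>a] with C₁=M₀(3b²-L²)/(6L)=4/9 = (2·(16/5)²/(2·4)-2·((16/5)-(4/3))+(4/9))/100000 = -41/5625000 rad
Superposition: θ = Σ θ_i = 481/36000000 rad ≈ 0.000013 rad

θ(16/5) = 481/36000000 rad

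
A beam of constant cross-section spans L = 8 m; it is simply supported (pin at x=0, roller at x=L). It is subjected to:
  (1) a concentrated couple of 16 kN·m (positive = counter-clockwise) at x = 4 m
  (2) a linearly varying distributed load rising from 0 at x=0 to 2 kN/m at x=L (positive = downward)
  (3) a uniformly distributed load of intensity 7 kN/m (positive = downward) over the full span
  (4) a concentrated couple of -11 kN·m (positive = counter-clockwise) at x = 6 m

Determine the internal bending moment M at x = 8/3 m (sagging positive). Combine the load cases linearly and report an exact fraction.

M(8/3) = 4679/81 kN·m

Load 1 — applied couple M₀=16 kN·m at a=4 m (b=L-a=4):
  M_1 = M₀x/L  [x≤a] = 16·(8/3)/8 = 16/3 kN·m
Load 2 — triangular load w₀=2 kN/m (0→w₀ over full span):
  M_2 = w₀Lx/6 - w₀x³/(6L) = 2·8·(8/3)/6 - 2·(8/3)³/(6·8) = 512/81 kN·m
Load 3 — uniform load w=7 kN/m over full span:
  M_3 = wx(L-x)/2 = 7·(8/3)·(8-(8/3))/2 = 448/9 kN·m
Load 4 — applied couple M₀=-11 kN·m at a=6 m (b=L-a=2):
  M_4 = M₀x/L  [x≤a] = (-11)·(8/3)/8 = -11/3 kN·m
Superposition: M = Σ M_i = 4679/81 kN·m ≈ 57.765432 kN·m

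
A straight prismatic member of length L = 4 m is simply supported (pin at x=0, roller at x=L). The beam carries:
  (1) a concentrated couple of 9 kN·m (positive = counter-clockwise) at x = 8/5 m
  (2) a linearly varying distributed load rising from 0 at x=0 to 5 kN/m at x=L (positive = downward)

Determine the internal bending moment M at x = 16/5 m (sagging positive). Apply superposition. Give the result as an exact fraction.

Load 1 — applied couple M₀=9 kN·m at a=8/5 m (b=L-a=12/5):
  M_1 = M₀x/L - M₀  [x>a] = 9·(16/5)/4 - 9 = -9/5 kN·m
Load 2 — triangular load w₀=5 kN/m (0→w₀ over full span):
  M_2 = w₀Lx/6 - w₀x³/(6L) = 5·4·(16/5)/6 - 5·(16/5)³/(6·4) = 96/25 kN·m
Superposition: M = Σ M_i = 51/25 kN·m ≈ 2.040000 kN·m

M(16/5) = 51/25 kN·m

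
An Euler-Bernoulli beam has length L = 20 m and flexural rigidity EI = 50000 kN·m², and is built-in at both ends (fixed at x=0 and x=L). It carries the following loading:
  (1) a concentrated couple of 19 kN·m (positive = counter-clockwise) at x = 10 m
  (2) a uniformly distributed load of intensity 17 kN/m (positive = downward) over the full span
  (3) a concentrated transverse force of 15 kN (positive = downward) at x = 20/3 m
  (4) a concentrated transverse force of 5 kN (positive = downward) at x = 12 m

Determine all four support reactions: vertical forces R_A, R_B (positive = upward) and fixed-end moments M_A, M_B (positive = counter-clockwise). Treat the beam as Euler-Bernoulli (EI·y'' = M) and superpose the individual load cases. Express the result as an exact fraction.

Load 1 — applied couple M₀=19 kN·m at a=10 m (b=L-a=10):
  R_A = 6M₀ab/L³ = 6·19·10·10/20³ = 57/40 kN
  M_A = M₀b(2a-b)/L² = 19·10·(2·10-10)/20² = 19/4 kN·m
  R_B = -6M₀ab/L³ = -6·19·10·10/20³ = -57/40 kN
  M_B = M₀a(2b-a)/L² = 19·10·(2·10-10)/20² = 19/4 kN·m
Load 2 — uniform load w=17 kN/m over full span:
  R_A = wL/2 = 17·20/2 = 170 kN
  M_A = wL²/12 = 17·20²/12 = 1700/3 kN·m
  R_B = wL/2 = 17·20/2 = 170 kN
  M_B = -wL²/12 = -17·20²/12 = -1700/3 kN·m
Load 3 — point force P=15 kN at a=20/3 m (b=L-a=40/3):
  R_A = Pb²(3a+b)/L³ = 15·(40/3)²·(3·(20/3)+(40/3))/20³ = 100/9 kN
  M_A = Pab²/L² = 15·(20/3)·(40/3)²/20² = 400/9 kN·m
  R_B = Pa²(a+3b)/L³ = 15·(20/3)²·((20/3)+3·(40/3))/20³ = 35/9 kN
  M_B = -Pa²b/L² = -15·(20/3)²·(40/3)/20² = -200/9 kN·m
Load 4 — point force P=5 kN at a=12 m (b=L-a=8):
  R_A = Pb²(3a+b)/L³ = 5·8²·(3·12+8)/20³ = 44/25 kN
  M_A = Pab²/L² = 5·12·8²/20² = 48/5 kN·m
  R_B = Pa²(a+3b)/L³ = 5·12²·(12+3·8)/20³ = 81/25 kN
  M_B = -Pa²b/L² = -5·12²·8/20² = -72/5 kN·m
Superposition: R_A = 331733/1800 kN, M_A = 112583/180 kN·m, R_B = 316267/1800 kN, M_B = -107737/180 kN·m

R_A = 331733/1800 kN, M_A = 112583/180 kN·m, R_B = 316267/1800 kN, M_B = -107737/180 kN·m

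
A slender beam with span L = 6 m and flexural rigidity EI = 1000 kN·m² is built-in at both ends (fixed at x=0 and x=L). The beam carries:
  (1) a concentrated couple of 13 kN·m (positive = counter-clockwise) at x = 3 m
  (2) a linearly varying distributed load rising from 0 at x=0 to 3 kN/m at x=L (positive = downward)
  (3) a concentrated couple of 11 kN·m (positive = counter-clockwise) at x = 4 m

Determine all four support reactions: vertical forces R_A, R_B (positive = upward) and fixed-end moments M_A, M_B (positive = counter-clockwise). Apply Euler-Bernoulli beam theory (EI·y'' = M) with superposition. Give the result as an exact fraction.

R_A = 1511/180 kN, M_A = 631/60 kN·m, R_B = 109/180 kN, M_B = -43/20 kN·m

Load 1 — applied couple M₀=13 kN·m at a=3 m (b=L-a=3):
  R_A = 6M₀ab/L³ = 6·13·3·3/6³ = 13/4 kN
  M_A = M₀b(2a-b)/L² = 13·3·(2·3-3)/6² = 13/4 kN·m
  R_B = -6M₀ab/L³ = -6·13·3·3/6³ = -13/4 kN
  M_B = M₀a(2b-a)/L² = 13·3·(2·3-3)/6² = 13/4 kN·m
Load 2 — triangular load w₀=3 kN/m (0→w₀ over full span):
  R_A = 3w₀L/20 = 3·3·6/20 = 27/10 kN
  M_A = w₀L²/30 = 3·6²/30 = 18/5 kN·m
  R_B = 7w₀L/20 = 7·3·6/20 = 63/10 kN
  M_B = -w₀L²/20 = -3·6²/20 = -27/5 kN·m
Load 3 — applied couple M₀=11 kN·m at a=4 m (b=L-a=2):
  R_A = 6M₀ab/L³ = 6·11·4·2/6³ = 22/9 kN
  M_A = M₀b(2a-b)/L² = 11·2·(2·4-2)/6² = 11/3 kN·m
  R_B = -6M₀ab/L³ = -6·11·4·2/6³ = -22/9 kN
  M_B = M₀a(2b-a)/L² = 11·4·(2·2-4)/6² = 0 kN·m
Superposition: R_A = 1511/180 kN, M_A = 631/60 kN·m, R_B = 109/180 kN, M_B = -43/20 kN·m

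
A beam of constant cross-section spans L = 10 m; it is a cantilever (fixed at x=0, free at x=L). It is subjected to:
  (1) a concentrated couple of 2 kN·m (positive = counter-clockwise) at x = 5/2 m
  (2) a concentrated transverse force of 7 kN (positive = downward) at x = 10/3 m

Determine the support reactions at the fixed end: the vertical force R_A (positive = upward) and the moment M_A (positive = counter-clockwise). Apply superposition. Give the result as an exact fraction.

Load 1 — applied couple M₀=2 kN·m at a=5/2 m (b=L-a=15/2):
  R_A = 0 kN
  M_A = -M₀ = -2 kN·m
Load 2 — point force P=7 kN at a=10/3 m (b=L-a=20/3):
  R_A = P = 7 kN
  M_A = Pa = 7·(10/3) = 70/3 kN·m
Superposition: R_A = 7 kN, M_A = 64/3 kN·m

R_A = 7 kN, M_A = 64/3 kN·m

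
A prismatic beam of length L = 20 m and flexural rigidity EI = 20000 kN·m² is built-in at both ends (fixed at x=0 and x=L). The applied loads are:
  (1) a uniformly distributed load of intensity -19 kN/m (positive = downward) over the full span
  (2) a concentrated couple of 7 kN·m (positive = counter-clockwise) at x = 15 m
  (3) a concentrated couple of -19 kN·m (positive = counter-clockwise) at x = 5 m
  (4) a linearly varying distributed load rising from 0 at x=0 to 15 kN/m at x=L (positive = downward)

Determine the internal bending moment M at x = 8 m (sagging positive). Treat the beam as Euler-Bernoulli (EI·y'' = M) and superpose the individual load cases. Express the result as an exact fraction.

M(8) = -10489/60 kN·m

Load 1 — uniform load w=-19 kN/m over full span:
  M_1 = wLx/2 - wL²/12 - wx²/2 = (-19)·20·8/2 - (-19)·20²/12 - (-19)·8²/2 = -836/3 kN·m
Load 2 — applied couple M₀=7 kN·m at a=15 m (b=L-a=5):
  M_2 = R_Ax - M_A  [x≤a] with R_A=63/160, M_A=35/16 = (63/160)·8 - (35/16) = 77/80 kN·m
Load 3 — applied couple M₀=-19 kN·m at a=5 m (b=L-a=15):
  M_3 = R_Ax - M_A - M₀  [x>a] with R_A=-171/160, M_A=57/16 = (-171/160)·8 - (57/16) - (-19) = 551/80 kN·m
Load 4 — triangular load w₀=15 kN/m (0→w₀ over full span):
  M_4 = 3w₀Lx/20 - w₀L²/30 - w₀x³/(6L) = 3·15·20·8/20 - 15·20²/30 - 15·8³/(6·20) = 96 kN·m
Superposition: M = Σ M_i = -10489/60 kN·m ≈ -174.816667 kN·m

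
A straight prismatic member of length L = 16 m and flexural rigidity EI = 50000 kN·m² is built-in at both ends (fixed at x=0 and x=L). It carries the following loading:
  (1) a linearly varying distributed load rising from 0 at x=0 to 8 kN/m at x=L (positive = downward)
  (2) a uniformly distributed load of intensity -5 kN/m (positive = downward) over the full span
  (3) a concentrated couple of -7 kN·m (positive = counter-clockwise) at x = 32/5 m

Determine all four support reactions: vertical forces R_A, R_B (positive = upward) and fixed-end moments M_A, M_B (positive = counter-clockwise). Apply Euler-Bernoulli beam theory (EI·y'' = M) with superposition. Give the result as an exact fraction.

Load 1 — triangular load w₀=8 kN/m (0→w₀ over full span):
  R_A = 3w₀L/20 = 3·8·16/20 = 96/5 kN
  M_A = w₀L²/30 = 8·16²/30 = 1024/15 kN·m
  R_B = 7w₀L/20 = 7·8·16/20 = 224/5 kN
  M_B = -w₀L²/20 = -8·16²/20 = -512/5 kN·m
Load 2 — uniform load w=-5 kN/m over full span:
  R_A = wL/2 = (-5)·16/2 = -40 kN
  M_A = wL²/12 = (-5)·16²/12 = -320/3 kN·m
  R_B = wL/2 = (-5)·16/2 = -40 kN
  M_B = -wL²/12 = -(-5)·16²/12 = 320/3 kN·m
Load 3 — applied couple M₀=-7 kN·m at a=32/5 m (b=L-a=48/5):
  R_A = 6M₀ab/L³ = 6·(-7)·(32/5)·(48/5)/16³ = -63/100 kN
  M_A = M₀b(2a-b)/L² = (-7)·(48/5)·(2·(32/5)-(48/5))/16² = -21/25 kN·m
  R_B = -6M₀ab/L³ = -6·(-7)·(32/5)·(48/5)/16³ = 63/100 kN
  M_B = M₀a(2b-a)/L² = (-7)·(32/5)·(2·(48/5)-(32/5))/16² = -56/25 kN·m
Superposition: R_A = -2143/100 kN, M_A = -981/25 kN·m, R_B = 543/100 kN, M_B = 152/75 kN·m

R_A = -2143/100 kN, M_A = -981/25 kN·m, R_B = 543/100 kN, M_B = 152/75 kN·m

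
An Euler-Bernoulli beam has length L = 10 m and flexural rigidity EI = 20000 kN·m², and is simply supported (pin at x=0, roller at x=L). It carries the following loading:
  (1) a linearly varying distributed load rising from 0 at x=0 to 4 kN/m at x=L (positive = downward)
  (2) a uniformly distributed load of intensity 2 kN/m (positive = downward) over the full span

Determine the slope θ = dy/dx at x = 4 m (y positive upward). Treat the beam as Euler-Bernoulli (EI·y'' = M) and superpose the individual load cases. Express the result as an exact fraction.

Load 1 — triangular load w₀=4 kN/m (0→w₀ over full span):
  θ_1 = -w₀(7L⁴-30L²x²+15x⁴)/(360LEI) = -4·(7·10⁴-30·10²·4²+15·4⁴)/(360·10·20000) = -323/225000 rad
Load 2 — uniform load w=2 kN/m over full span:
  θ_2 = -w(L³-6Lx²+4x³)/(24EI) = -2·(10³-6·10·4²+4·4³)/(24·20000) = -37/30000 rad
Superposition: θ = Σ θ_i = -1201/450000 rad ≈ -0.002669 rad

θ(4) = -1201/450000 rad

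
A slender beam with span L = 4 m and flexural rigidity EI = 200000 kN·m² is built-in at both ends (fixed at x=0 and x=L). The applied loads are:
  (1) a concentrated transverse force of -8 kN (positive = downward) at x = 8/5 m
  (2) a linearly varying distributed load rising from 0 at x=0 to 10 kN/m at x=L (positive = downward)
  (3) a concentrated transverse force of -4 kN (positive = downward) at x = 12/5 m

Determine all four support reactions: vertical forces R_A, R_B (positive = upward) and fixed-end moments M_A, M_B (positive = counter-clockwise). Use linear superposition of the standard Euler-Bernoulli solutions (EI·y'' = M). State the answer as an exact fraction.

R_A = -74/125 kN, M_A = -304/375 kN·m, R_B = 1074/125 kN, M_B = -328/125 kN·m

Load 1 — point force P=-8 kN at a=8/5 m (b=L-a=12/5):
  R_A = Pb²(3a+b)/L³ = (-8)·(12/5)²·(3·(8/5)+(12/5))/4³ = -648/125 kN
  M_A = Pab²/L² = (-8)·(8/5)·(12/5)²/4² = -576/125 kN·m
  R_B = Pa²(a+3b)/L³ = (-8)·(8/5)²·((8/5)+3·(12/5))/4³ = -352/125 kN
  M_B = -Pa²b/L² = -(-8)·(8/5)²·(12/5)/4² = 384/125 kN·m
Load 2 — triangular load w₀=10 kN/m (0→w₀ over full span):
  R_A = 3w₀L/20 = 3·10·4/20 = 6 kN
  M_A = w₀L²/30 = 10·4²/30 = 16/3 kN·m
  R_B = 7w₀L/20 = 7·10·4/20 = 14 kN
  M_B = -w₀L²/20 = -10·4²/20 = -8 kN·m
Load 3 — point force P=-4 kN at a=12/5 m (b=L-a=8/5):
  R_A = Pb²(3a+b)/L³ = (-4)·(8/5)²·(3·(12/5)+(8/5))/4³ = -176/125 kN
  M_A = Pab²/L² = (-4)·(12/5)·(8/5)²/4² = -192/125 kN·m
  R_B = Pa²(a+3b)/L³ = (-4)·(12/5)²·((12/5)+3·(8/5))/4³ = -324/125 kN
  M_B = -Pa²b/L² = -(-4)·(12/5)²·(8/5)/4² = 288/125 kN·m
Superposition: R_A = -74/125 kN, M_A = -304/375 kN·m, R_B = 1074/125 kN, M_B = -328/125 kN·m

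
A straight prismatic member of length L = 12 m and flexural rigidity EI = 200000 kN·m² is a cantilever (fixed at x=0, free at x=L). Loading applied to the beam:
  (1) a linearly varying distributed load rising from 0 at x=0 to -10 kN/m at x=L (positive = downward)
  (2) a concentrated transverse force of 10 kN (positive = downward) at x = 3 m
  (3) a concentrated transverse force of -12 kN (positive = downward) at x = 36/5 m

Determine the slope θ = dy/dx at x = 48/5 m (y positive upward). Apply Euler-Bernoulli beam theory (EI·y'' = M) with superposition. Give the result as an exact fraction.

θ(48/5) = 300519/25000000 rad

Load 1 — triangular load w₀=-10 kN/m (0→w₀ over full span):
  θ_1 = (w₀Lx²/4-w₀L²x/3-w₀x⁴/(24L))/EI = ((-10)·12·(48/5)²/4-(-10)·12²·(48/5)/3-(-10)·(48/5)⁴/(24·12))/200000 = 4176/390625 rad
Load 2 — point force P=10 kN at a=3 m (b=L-a=9):
  θ_2 = -Pa²/(2EI)  [x>a] = -10·3²/(2·200000) = -9/40000 rad
Load 3 — point force P=-12 kN at a=36/5 m (b=L-a=24/5):
  θ_3 = -Pa²/(2EI)  [x>a] = -(-12)·(36/5)²/(2·200000) = 243/156250 rad
Superposition: θ = Σ θ_i = 300519/25000000 rad ≈ 0.012021 rad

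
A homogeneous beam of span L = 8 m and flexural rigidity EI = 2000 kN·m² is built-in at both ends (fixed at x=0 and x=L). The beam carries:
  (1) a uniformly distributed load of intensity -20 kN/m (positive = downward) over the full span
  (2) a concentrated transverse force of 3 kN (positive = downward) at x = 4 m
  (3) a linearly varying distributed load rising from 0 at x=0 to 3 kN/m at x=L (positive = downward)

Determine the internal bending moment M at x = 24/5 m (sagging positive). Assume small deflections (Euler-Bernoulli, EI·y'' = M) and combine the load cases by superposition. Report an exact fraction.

M(24/5) = -15437/375 kN·m

Load 1 — uniform load w=-20 kN/m over full span:
  M_1 = wLx/2 - wL²/12 - wx²/2 = (-20)·8·(24/5)/2 - (-20)·8²/12 - (-20)·(24/5)²/2 = -704/15 kN·m
Load 2 — point force P=3 kN at a=4 m (b=L-a=4):
  M_2 = Pa²(a+3b)(L-x)/L³ - Pa²b/L²  [x>a] = 3·4²·(4+3·4)·(8-(24/5))/8³ - 3·4²·4/8² = 9/5 kN·m
Load 3 — triangular load w₀=3 kN/m (0→w₀ over full span):
  M_3 = 3w₀Lx/20 - w₀L²/30 - w₀x³/(6L) = 3·3·8·(24/5)/20 - 3·8²/30 - 3·(24/5)³/(6·8) = 496/125 kN·m
Superposition: M = Σ M_i = -15437/375 kN·m ≈ -41.165333 kN·m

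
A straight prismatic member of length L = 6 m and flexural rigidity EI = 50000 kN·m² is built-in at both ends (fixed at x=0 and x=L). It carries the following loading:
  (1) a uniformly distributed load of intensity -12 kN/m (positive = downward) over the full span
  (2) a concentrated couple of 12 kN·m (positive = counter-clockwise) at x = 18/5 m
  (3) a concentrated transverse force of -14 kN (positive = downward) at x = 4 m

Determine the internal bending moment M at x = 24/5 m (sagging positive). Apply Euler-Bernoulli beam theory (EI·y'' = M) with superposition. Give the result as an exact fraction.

M(24/5) = -72/125 kN·m

Load 1 — uniform load w=-12 kN/m over full span:
  M_1 = wLx/2 - wL²/12 - wx²/2 = (-12)·6·(24/5)/2 - (-12)·6²/12 - (-12)·(24/5)²/2 = 36/25 kN·m
Load 2 — applied couple M₀=12 kN·m at a=18/5 m (b=L-a=12/5):
  M_2 = R_Ax - M_A - M₀  [x>a] with R_A=72/25, M_A=96/25 = (72/25)·(24/5) - (96/25) - 12 = -252/125 kN·m
Load 3 — point force P=-14 kN at a=4 m (b=L-a=2):
  M_3 = Pa²(a+3b)(L-x)/L³ - Pa²b/L²  [x>a] = (-14)·4²·(4+3·2)·(6-(24/5))/6³ - (-14)·4²·2/6² = 0 kN·m
Superposition: M = Σ M_i = -72/125 kN·m ≈ -0.576000 kN·m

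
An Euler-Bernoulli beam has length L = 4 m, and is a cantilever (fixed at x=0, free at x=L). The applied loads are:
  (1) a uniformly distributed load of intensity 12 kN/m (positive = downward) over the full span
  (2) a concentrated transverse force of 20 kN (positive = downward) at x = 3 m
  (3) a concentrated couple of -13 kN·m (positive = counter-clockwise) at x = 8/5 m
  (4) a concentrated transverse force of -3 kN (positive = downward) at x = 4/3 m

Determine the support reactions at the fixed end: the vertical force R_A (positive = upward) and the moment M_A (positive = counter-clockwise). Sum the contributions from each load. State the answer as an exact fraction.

Load 1 — uniform load w=12 kN/m over full span:
  R_A = wL = 12·4 = 48 kN
  M_A = wL²/2 = 12·4²/2 = 96 kN·m
Load 2 — point force P=20 kN at a=3 m (b=L-a=1):
  R_A = P = 20 kN
  M_A = Pa = 20·3 = 60 kN·m
Load 3 — applied couple M₀=-13 kN·m at a=8/5 m (b=L-a=12/5):
  R_A = 0 kN
  M_A = -M₀ = -(-13) = 13 kN·m
Load 4 — point force P=-3 kN at a=4/3 m (b=L-a=8/3):
  R_A = P = (-3) = -3 kN
  M_A = Pa = (-3)·(4/3) = -4 kN·m
Superposition: R_A = 65 kN, M_A = 165 kN·m

R_A = 65 kN, M_A = 165 kN·m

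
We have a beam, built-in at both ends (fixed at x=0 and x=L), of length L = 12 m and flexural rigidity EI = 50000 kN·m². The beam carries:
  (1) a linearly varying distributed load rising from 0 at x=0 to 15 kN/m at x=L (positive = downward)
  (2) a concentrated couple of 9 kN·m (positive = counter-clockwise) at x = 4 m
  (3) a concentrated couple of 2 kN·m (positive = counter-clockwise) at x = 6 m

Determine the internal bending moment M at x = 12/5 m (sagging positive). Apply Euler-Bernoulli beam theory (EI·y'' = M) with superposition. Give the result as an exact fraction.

Load 1 — triangular load w₀=15 kN/m (0→w₀ over full span):
  M_1 = 3w₀Lx/20 - w₀L²/30 - w₀x³/(6L) = 3·15·12·(12/5)/20 - 15·12²/30 - 15·(12/5)³/(6·12) = -252/25 kN·m
Load 2 — applied couple M₀=9 kN·m at a=4 m (b=L-a=8):
  M_2 = R_Ax - M_A  [x≤a] with R_A=1, M_A=0 = 1·(12/5) - 0 = 12/5 kN·m
Load 3 — applied couple M₀=2 kN·m at a=6 m (b=L-a=6):
  M_3 = R_Ax - M_A  [x≤a] with R_A=1/4, M_A=1/2 = (1/4)·(12/5) - (1/2) = 1/10 kN·m
Superposition: M = Σ M_i = -379/50 kN·m ≈ -7.580000 kN·m

M(12/5) = -379/50 kN·m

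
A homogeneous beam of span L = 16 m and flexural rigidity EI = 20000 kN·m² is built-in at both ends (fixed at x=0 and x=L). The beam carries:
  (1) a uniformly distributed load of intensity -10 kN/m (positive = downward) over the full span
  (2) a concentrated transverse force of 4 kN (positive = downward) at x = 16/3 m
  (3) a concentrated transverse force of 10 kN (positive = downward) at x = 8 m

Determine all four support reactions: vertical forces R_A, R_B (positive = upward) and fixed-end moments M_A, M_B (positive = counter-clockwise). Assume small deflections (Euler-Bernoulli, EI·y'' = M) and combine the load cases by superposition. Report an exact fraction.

R_A = -1945/27 kN, M_A = -4964/27 kN·m, R_B = -1997/27 kN, M_B = 5092/27 kN·m

Load 1 — uniform load w=-10 kN/m over full span:
  R_A = wL/2 = (-10)·16/2 = -80 kN
  M_A = wL²/12 = (-10)·16²/12 = -640/3 kN·m
  R_B = wL/2 = (-10)·16/2 = -80 kN
  M_B = -wL²/12 = -(-10)·16²/12 = 640/3 kN·m
Load 2 — point force P=4 kN at a=16/3 m (b=L-a=32/3):
  R_A = Pb²(3a+b)/L³ = 4·(32/3)²·(3·(16/3)+(32/3))/16³ = 80/27 kN
  M_A = Pab²/L² = 4·(16/3)·(32/3)²/16² = 256/27 kN·m
  R_B = Pa²(a+3b)/L³ = 4·(16/3)²·((16/3)+3·(32/3))/16³ = 28/27 kN
  M_B = -Pa²b/L² = -4·(16/3)²·(32/3)/16² = -128/27 kN·m
Load 3 — point force P=10 kN at a=8 m (b=L-a=8):
  R_A = Pb²(3a+b)/L³ = 10·8²·(3·8+8)/16³ = 5 kN
  M_A = Pab²/L² = 10·8·8²/16² = 20 kN·m
  R_B = Pa²(a+3b)/L³ = 10·8²·(8+3·8)/16³ = 5 kN
  M_B = -Pa²b/L² = -10·8²·8/16² = -20 kN·m
Superposition: R_A = -1945/27 kN, M_A = -4964/27 kN·m, R_B = -1997/27 kN, M_B = 5092/27 kN·m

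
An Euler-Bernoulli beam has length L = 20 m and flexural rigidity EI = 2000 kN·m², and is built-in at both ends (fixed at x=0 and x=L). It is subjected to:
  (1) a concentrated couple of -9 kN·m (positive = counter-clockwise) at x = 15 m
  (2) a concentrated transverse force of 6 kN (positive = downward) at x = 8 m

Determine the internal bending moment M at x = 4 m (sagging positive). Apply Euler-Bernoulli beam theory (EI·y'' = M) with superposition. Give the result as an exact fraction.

Load 1 — applied couple M₀=-9 kN·m at a=15 m (b=L-a=5):
  M_1 = R_Ax - M_A  [x≤a] with R_A=-81/160, M_A=-45/16 = (-81/160)·4 - (-45/16) = 63/80 kN·m
Load 2 — point force P=6 kN at a=8 m (b=L-a=12):
  M_2 = Pb²(3a+b)x/L³ - Pab²/L²  [x≤a] = 6·12²·(3·8+12)·4/20³ - 6·8·12²/20² = -216/125 kN·m
Superposition: M = Σ M_i = -1881/2000 kN·m ≈ -0.940500 kN·m

M(4) = -1881/2000 kN·m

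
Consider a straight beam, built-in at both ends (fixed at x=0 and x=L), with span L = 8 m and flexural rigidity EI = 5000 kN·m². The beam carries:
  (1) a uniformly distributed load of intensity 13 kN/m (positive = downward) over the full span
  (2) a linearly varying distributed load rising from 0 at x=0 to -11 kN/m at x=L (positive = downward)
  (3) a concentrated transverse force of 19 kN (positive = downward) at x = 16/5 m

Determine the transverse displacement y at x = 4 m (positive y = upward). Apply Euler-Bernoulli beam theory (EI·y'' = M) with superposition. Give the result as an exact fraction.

y(4) = -5878/234375 m

Load 1 — uniform load w=13 kN/m over full span:
  y_1 = -wx²(L-x)²/(24EI) = -13·4²·(8-4)²/(24·5000) = -52/1875 m
Load 2 — triangular load w₀=-11 kN/m (0→w₀ over full span):
  y_2 = -w₀x²(L-x)²(x+2L)/(120LEI) = -(-11)·4²·(8-4)²·(4+2·8)/(120·8·5000) = 22/1875 m
Load 3 — point force P=19 kN at a=16/5 m (b=L-a=24/5):
  y_3 = -Pa²(L-x)²(3bL-(3b+a)(L-x))/(6L³EI)  [x>a] = -19·(16/5)²·(8-4)²·(3·(24/5)·8-(3·(24/5)+(16/5))·(8-4))/(6·8³·5000) = -2128/234375 m
Superposition: y = Σ y_i = -5878/234375 m ≈ -0.025079 m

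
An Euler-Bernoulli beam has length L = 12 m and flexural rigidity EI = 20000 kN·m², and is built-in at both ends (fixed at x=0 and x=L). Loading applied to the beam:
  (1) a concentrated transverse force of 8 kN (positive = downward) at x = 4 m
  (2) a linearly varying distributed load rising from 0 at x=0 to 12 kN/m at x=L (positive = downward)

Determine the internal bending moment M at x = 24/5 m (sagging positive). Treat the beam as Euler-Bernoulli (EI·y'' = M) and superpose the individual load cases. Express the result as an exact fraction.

M(24/5) = 39904/1125 kN·m

Load 1 — point force P=8 kN at a=4 m (b=L-a=8):
  M_1 = Pa²(a+3b)(L-x)/L³ - Pa²b/L²  [x>a] = 8·4²·(4+3·8)·(12-(24/5))/12³ - 8·4²·8/12² = 352/45 kN·m
Load 2 — triangular load w₀=12 kN/m (0→w₀ over full span):
  M_2 = 3w₀Lx/20 - w₀L²/30 - w₀x³/(6L) = 3·12·12·(24/5)/20 - 12·12²/30 - 12·(24/5)³/(6·12) = 3456/125 kN·m
Superposition: M = Σ M_i = 39904/1125 kN·m ≈ 35.470222 kN·m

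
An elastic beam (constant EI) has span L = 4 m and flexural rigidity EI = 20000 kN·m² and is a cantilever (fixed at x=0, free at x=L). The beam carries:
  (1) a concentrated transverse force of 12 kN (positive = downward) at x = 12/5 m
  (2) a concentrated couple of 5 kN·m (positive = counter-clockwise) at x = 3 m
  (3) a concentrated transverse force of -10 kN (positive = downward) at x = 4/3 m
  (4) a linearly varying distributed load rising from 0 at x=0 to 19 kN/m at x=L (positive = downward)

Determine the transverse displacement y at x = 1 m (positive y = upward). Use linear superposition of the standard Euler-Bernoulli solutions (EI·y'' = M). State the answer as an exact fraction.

y(1) = -23651/9600000 m

Load 1 — point force P=12 kN at a=12/5 m (b=L-a=8/5):
  y_1 = -Px²(3a-x)/(6EI)  [x≤a] = -12·1²·(3·(12/5)-1)/(6·20000) = -31/50000 m
Load 2 — applied couple M₀=5 kN·m at a=3 m (b=L-a=1):
  y_2 = M₀x²/(2EI)  [x≤a] = 5·1²/(2·20000) = 1/8000 m
Load 3 — point force P=-10 kN at a=4/3 m (b=L-a=8/3):
  y_3 = -Px²(3a-x)/(6EI)  [x≤a] = -(-10)·1²·(3·(4/3)-1)/(6·20000) = 1/4000 m
Load 4 — triangular load w₀=19 kN/m (0→w₀ over full span):
  y_4 = (w₀Lx³/12-w₀L²x²/6-w₀x⁵/(120L))/EI = (19·4·1³/12-19·4²·1²/6-19·1⁵/(120·4))/20000 = -21299/9600000 m
Superposition: y = Σ y_i = -23651/9600000 m ≈ -0.002464 m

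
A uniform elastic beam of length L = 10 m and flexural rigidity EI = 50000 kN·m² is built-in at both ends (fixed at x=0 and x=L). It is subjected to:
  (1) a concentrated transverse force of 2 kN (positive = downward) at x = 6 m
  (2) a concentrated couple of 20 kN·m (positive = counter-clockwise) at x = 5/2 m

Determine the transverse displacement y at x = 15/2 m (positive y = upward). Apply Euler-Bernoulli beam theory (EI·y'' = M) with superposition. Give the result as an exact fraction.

Load 1 — point force P=2 kN at a=6 m (b=L-a=4):
  y_1 = -Pa²(L-x)²(3bL-(3b+a)(L-x))/(6L³EI)  [x>a] = -2·6²·(10-(15/2))²·(3·4·10-(3·4+6)·(10-(15/2)))/(6·10³·50000) = -9/80000 m
Load 2 — applied couple M₀=20 kN·m at a=5/2 m (b=L-a=15/2):
  y_2 = (R_Ax³/6 - M_Ax²/2 - M₀(x-a)²/2)/EI  [x>a] with R_A=9/4, M_A=-15/4 = ((9/4)·(15/2)³/6 - (-15/4)·(15/2)²/2 - 20·((15/2)-(5/2))²/2)/50000 = 7/25600 m
Superposition: y = Σ y_i = 103/640000 m ≈ 0.000161 m

y(15/2) = 103/640000 m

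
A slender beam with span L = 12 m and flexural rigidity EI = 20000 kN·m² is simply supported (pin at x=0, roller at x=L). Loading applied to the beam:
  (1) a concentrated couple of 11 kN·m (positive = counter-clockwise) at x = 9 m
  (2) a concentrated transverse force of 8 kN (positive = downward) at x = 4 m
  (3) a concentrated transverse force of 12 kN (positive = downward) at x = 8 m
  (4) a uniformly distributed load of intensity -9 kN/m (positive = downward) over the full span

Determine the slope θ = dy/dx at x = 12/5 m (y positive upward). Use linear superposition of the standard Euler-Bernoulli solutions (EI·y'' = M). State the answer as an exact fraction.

Load 1 — applied couple M₀=11 kN·m at a=9 m (b=L-a=3):
  θ_1 = (M₀x²/(2L)+C₁)/EI  [x≤a] with C₁=M₀(3b²-L²)/(6L)=-143/8 = (11·(12/5)²/(2·12)+(-143/8))/20000 = -3047/4000000 rad
Load 2 — point force P=8 kN at a=4 m (b=L-a=8):
  θ_2 = -Pb(L²-b²-3x²)/(6LEI)  [x≤a] = -8·8·(12²-8²-3·(12/5)²)/(6·12·20000) = -392/140625 rad
Load 3 — point force P=12 kN at a=8 m (b=L-a=4):
  θ_3 = -Pb(L²-b²-3x²)/(6LEI)  [x≤a] = -12·4·(12²-4²-3·(12/5)²)/(6·12·20000) = -173/46875 rad
Load 4 — uniform load w=-9 kN/m over full span:
  θ_4 = -w(L³-6Lx²+4x³)/(24EI) = -(-9)·(12³-6·12·(12/5)²+4·(12/5)³)/(24·20000) = 8019/312500 rad
Superposition: θ = Σ θ_i = 3315749/180000000 rad ≈ 0.018421 rad

θ(12/5) = 3315749/180000000 rad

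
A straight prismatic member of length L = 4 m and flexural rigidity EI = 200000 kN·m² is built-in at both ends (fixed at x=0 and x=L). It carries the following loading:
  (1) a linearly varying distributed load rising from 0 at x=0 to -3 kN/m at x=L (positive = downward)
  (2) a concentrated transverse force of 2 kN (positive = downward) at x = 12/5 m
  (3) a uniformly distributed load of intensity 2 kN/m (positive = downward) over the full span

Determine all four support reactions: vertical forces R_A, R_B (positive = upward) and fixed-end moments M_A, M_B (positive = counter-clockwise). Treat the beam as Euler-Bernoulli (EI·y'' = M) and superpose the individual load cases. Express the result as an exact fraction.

Load 1 — triangular load w₀=-3 kN/m (0→w₀ over full span):
  R_A = 3w₀L/20 = 3·(-3)·4/20 = -9/5 kN
  M_A = w₀L²/30 = (-3)·4²/30 = -8/5 kN·m
  R_B = 7w₀L/20 = 7·(-3)·4/20 = -21/5 kN
  M_B = -w₀L²/20 = -(-3)·4²/20 = 12/5 kN·m
Load 2 — point force P=2 kN at a=12/5 m (b=L-a=8/5):
  R_A = Pb²(3a+b)/L³ = 2·(8/5)²·(3·(12/5)+(8/5))/4³ = 88/125 kN
  M_A = Pab²/L² = 2·(12/5)·(8/5)²/4² = 96/125 kN·m
  R_B = Pa²(a+3b)/L³ = 2·(12/5)²·((12/5)+3·(8/5))/4³ = 162/125 kN
  M_B = -Pa²b/L² = -2·(12/5)²·(8/5)/4² = -144/125 kN·m
Load 3 — uniform load w=2 kN/m over full span:
  R_A = wL/2 = 2·4/2 = 4 kN
  M_A = wL²/12 = 2·4²/12 = 8/3 kN·m
  R_B = wL/2 = 2·4/2 = 4 kN
  M_B = -wL²/12 = -2·4²/12 = -8/3 kN·m
Superposition: R_A = 363/125 kN, M_A = 688/375 kN·m, R_B = 137/125 kN, M_B = -532/375 kN·m

R_A = 363/125 kN, M_A = 688/375 kN·m, R_B = 137/125 kN, M_B = -532/375 kN·m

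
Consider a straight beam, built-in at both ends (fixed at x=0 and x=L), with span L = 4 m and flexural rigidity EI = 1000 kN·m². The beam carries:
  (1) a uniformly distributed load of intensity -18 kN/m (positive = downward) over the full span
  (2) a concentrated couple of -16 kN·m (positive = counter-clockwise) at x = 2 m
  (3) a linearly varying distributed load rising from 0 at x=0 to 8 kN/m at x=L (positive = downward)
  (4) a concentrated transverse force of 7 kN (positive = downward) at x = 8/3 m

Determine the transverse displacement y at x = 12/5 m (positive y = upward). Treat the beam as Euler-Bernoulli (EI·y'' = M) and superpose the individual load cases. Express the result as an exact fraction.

Load 1 — uniform load w=-18 kN/m over full span:
  y_1 = -wx²(L-x)²/(24EI) = -(-18)·(12/5)²·(4-(12/5))²/(24·1000) = 864/78125 m
Load 2 — applied couple M₀=-16 kN·m at a=2 m (b=L-a=2):
  y_2 = (R_Ax³/6 - M_Ax²/2 - M₀(x-a)²/2)/EI  [x>a] with R_A=-6, M_A=-4 = ((-6)·(12/5)³/6 - (-4)·(12/5)²/2 - (-16)·((12/5)-2)²/2)/1000 = -16/15625 m
Load 3 — triangular load w₀=8 kN/m (0→w₀ over full span):
  y_3 = -w₀x²(L-x)²(x+2L)/(120LEI) = -8·(12/5)²·(4-(12/5))²·((12/5)+2·4)/(120·4·1000) = -4992/1953125 m
Load 4 — point force P=7 kN at a=8/3 m (b=L-a=4/3):
  y_4 = -Pb²x²(3aL-(3a+b)x)/(6L³EI)  [x≤a] = -7·(4/3)²·(12/5)²·(3·(8/3)·4-(3·(8/3)+(4/3))·(12/5))/(6·4³·1000) = -28/15625 m
Superposition: y = Σ y_i = 11108/1953125 m ≈ 0.005687 m

y(12/5) = 11108/1953125 m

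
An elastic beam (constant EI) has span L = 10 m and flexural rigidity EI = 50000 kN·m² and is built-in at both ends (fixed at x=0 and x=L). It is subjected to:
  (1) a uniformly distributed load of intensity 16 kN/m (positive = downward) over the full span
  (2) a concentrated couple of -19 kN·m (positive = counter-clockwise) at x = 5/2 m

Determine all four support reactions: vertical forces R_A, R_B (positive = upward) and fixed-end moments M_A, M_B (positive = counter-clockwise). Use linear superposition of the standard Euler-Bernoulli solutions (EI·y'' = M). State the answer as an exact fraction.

Load 1 — uniform load w=16 kN/m over full span:
  R_A = wL/2 = 16·10/2 = 80 kN
  M_A = wL²/12 = 16·10²/12 = 400/3 kN·m
  R_B = wL/2 = 16·10/2 = 80 kN
  M_B = -wL²/12 = -16·10²/12 = -400/3 kN·m
Load 2 — applied couple M₀=-19 kN·m at a=5/2 m (b=L-a=15/2):
  R_A = 6M₀ab/L³ = 6·(-19)·(5/2)·(15/2)/10³ = -171/80 kN
  M_A = M₀b(2a-b)/L² = (-19)·(15/2)·(2·(5/2)-(15/2))/10² = 57/16 kN·m
  R_B = -6M₀ab/L³ = -6·(-19)·(5/2)·(15/2)/10³ = 171/80 kN
  M_B = M₀a(2b-a)/L² = (-19)·(5/2)·(2·(15/2)-(5/2))/10² = -95/16 kN·m
Superposition: R_A = 6229/80 kN, M_A = 6571/48 kN·m, R_B = 6571/80 kN, M_B = -6685/48 kN·m

R_A = 6229/80 kN, M_A = 6571/48 kN·m, R_B = 6571/80 kN, M_B = -6685/48 kN·m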